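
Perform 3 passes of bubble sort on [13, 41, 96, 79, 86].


Initial: [13, 41, 96, 79, 86]
Pass 1: [13, 41, 79, 86, 96] (2 swaps)
Pass 2: [13, 41, 79, 86, 96] (0 swaps)
Pass 3: [13, 41, 79, 86, 96] (0 swaps)

After 3 passes: [13, 41, 79, 86, 96]


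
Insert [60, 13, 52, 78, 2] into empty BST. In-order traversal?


Insert 60: root
Insert 13: L from 60
Insert 52: L from 60 -> R from 13
Insert 78: R from 60
Insert 2: L from 60 -> L from 13

In-order: [2, 13, 52, 60, 78]


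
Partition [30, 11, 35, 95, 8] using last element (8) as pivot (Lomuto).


Pivot: 8
Place pivot at 0: [8, 11, 35, 95, 30]

Partitioned: [8, 11, 35, 95, 30]


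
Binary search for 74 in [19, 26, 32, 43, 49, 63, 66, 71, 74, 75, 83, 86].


Step 1: lo=0, hi=11, mid=5, val=63
Step 2: lo=6, hi=11, mid=8, val=74

Found at index 8


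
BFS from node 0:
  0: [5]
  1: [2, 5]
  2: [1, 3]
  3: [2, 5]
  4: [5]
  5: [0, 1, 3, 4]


Visit 0, enqueue [5]
Visit 5, enqueue [1, 3, 4]
Visit 1, enqueue [2]
Visit 3, enqueue []
Visit 4, enqueue []
Visit 2, enqueue []

BFS order: [0, 5, 1, 3, 4, 2]


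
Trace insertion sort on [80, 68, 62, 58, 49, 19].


Initial: [80, 68, 62, 58, 49, 19]
Insert 68: [68, 80, 62, 58, 49, 19]
Insert 62: [62, 68, 80, 58, 49, 19]
Insert 58: [58, 62, 68, 80, 49, 19]
Insert 49: [49, 58, 62, 68, 80, 19]
Insert 19: [19, 49, 58, 62, 68, 80]

Sorted: [19, 49, 58, 62, 68, 80]


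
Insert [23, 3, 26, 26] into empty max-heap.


Insert 23: [23]
Insert 3: [23, 3]
Insert 26: [26, 3, 23]
Insert 26: [26, 26, 23, 3]

Final heap: [26, 26, 23, 3]


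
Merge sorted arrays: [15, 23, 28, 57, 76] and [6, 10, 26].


Take 6 from B
Take 10 from B
Take 15 from A
Take 23 from A
Take 26 from B

Merged: [6, 10, 15, 23, 26, 28, 57, 76]


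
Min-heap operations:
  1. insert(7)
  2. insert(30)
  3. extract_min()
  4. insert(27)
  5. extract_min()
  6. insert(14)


insert(7) -> [7]
insert(30) -> [7, 30]
extract_min()->7, [30]
insert(27) -> [27, 30]
extract_min()->27, [30]
insert(14) -> [14, 30]

Final heap: [14, 30]


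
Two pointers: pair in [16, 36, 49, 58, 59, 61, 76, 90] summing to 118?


lo=0(16)+hi=7(90)=106
lo=1(36)+hi=7(90)=126
lo=1(36)+hi=6(76)=112
lo=2(49)+hi=6(76)=125
lo=2(49)+hi=5(61)=110
lo=3(58)+hi=5(61)=119
lo=3(58)+hi=4(59)=117

No pair found


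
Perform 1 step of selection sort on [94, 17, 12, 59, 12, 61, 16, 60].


Initial: [94, 17, 12, 59, 12, 61, 16, 60]
Step 1: min=12 at 2
  Swap: [12, 17, 94, 59, 12, 61, 16, 60]

After 1 step: [12, 17, 94, 59, 12, 61, 16, 60]


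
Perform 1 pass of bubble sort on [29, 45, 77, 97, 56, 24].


Initial: [29, 45, 77, 97, 56, 24]
Pass 1: [29, 45, 77, 56, 24, 97] (2 swaps)

After 1 pass: [29, 45, 77, 56, 24, 97]


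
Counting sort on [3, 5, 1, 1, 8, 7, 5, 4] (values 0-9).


Input: [3, 5, 1, 1, 8, 7, 5, 4]
Counts: [0, 2, 0, 1, 1, 2, 0, 1, 1, 0]

Sorted: [1, 1, 3, 4, 5, 5, 7, 8]


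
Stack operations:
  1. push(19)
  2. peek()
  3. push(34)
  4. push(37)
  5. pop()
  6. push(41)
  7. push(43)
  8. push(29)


push(19) -> [19]
peek()->19
push(34) -> [19, 34]
push(37) -> [19, 34, 37]
pop()->37, [19, 34]
push(41) -> [19, 34, 41]
push(43) -> [19, 34, 41, 43]
push(29) -> [19, 34, 41, 43, 29]

Final stack: [19, 34, 41, 43, 29]


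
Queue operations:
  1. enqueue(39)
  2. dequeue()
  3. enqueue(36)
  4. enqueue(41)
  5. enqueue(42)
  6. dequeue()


enqueue(39) -> [39]
dequeue()->39, []
enqueue(36) -> [36]
enqueue(41) -> [36, 41]
enqueue(42) -> [36, 41, 42]
dequeue()->36, [41, 42]

Final queue: [41, 42]


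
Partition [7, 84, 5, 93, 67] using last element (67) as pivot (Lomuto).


Pivot: 67
  7 <= 67: advance i (no swap)
  5 <= 67: swap -> [7, 5, 84, 93, 67]
Place pivot at 2: [7, 5, 67, 93, 84]

Partitioned: [7, 5, 67, 93, 84]


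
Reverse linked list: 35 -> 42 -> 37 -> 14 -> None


Step 1: curr=35, set curr.next=prev(None) | reversed so far: 35
Step 2: curr=42, set curr.next=prev(35) | reversed so far: 42 -> 35
Step 3: curr=37, set curr.next=prev(42) | reversed so far: 37 -> 42 -> 35
Step 4: curr=14, set curr.next=prev(37) | reversed so far: 14 -> 37 -> 42 -> 35

14 -> 37 -> 42 -> 35 -> None


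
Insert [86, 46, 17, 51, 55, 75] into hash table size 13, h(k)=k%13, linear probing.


Insert 86: h=8 -> slot 8
Insert 46: h=7 -> slot 7
Insert 17: h=4 -> slot 4
Insert 51: h=12 -> slot 12
Insert 55: h=3 -> slot 3
Insert 75: h=10 -> slot 10

Table: [None, None, None, 55, 17, None, None, 46, 86, None, 75, None, 51]


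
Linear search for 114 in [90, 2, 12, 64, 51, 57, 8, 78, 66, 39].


i=0: 90!=114
i=1: 2!=114
i=2: 12!=114
i=3: 64!=114
i=4: 51!=114
i=5: 57!=114
i=6: 8!=114
i=7: 78!=114
i=8: 66!=114
i=9: 39!=114

Not found, 10 comps


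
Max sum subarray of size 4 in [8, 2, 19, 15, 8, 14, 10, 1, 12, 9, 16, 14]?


[0:4]: 44
[1:5]: 44
[2:6]: 56
[3:7]: 47
[4:8]: 33
[5:9]: 37
[6:10]: 32
[7:11]: 38
[8:12]: 51

Max: 56 at [2:6]


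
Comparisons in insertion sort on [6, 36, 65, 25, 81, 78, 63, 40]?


Algorithm: insertion sort
Input: [6, 36, 65, 25, 81, 78, 63, 40]
Sorted: [6, 25, 36, 40, 63, 65, 78, 81]

17


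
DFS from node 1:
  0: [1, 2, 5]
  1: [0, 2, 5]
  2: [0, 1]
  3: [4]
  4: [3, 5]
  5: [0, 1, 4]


Visit 1, push [5, 2, 0]
Visit 0, push [5, 2]
Visit 2, push []
Visit 5, push [4]
Visit 4, push [3]
Visit 3, push []

DFS order: [1, 0, 2, 5, 4, 3]


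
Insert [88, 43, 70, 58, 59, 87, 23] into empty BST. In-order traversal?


Insert 88: root
Insert 43: L from 88
Insert 70: L from 88 -> R from 43
Insert 58: L from 88 -> R from 43 -> L from 70
Insert 59: L from 88 -> R from 43 -> L from 70 -> R from 58
Insert 87: L from 88 -> R from 43 -> R from 70
Insert 23: L from 88 -> L from 43

In-order: [23, 43, 58, 59, 70, 87, 88]


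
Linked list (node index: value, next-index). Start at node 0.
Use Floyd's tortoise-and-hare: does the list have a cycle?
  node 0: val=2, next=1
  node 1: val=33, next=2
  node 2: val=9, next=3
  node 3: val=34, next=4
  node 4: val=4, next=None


Floyd's tortoise (slow, +1) and hare (fast, +2):
  init: slow=0, fast=0
  step 1: slow=1, fast=2
  step 2: slow=2, fast=4
  step 3: fast -> None, no cycle

Cycle: no


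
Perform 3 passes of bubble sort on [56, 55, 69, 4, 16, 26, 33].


Initial: [56, 55, 69, 4, 16, 26, 33]
Pass 1: [55, 56, 4, 16, 26, 33, 69] (5 swaps)
Pass 2: [55, 4, 16, 26, 33, 56, 69] (4 swaps)
Pass 3: [4, 16, 26, 33, 55, 56, 69] (4 swaps)

After 3 passes: [4, 16, 26, 33, 55, 56, 69]


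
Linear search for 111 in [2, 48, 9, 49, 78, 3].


i=0: 2!=111
i=1: 48!=111
i=2: 9!=111
i=3: 49!=111
i=4: 78!=111
i=5: 3!=111

Not found, 6 comps


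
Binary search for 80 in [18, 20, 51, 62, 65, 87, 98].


Step 1: lo=0, hi=6, mid=3, val=62
Step 2: lo=4, hi=6, mid=5, val=87
Step 3: lo=4, hi=4, mid=4, val=65

Not found


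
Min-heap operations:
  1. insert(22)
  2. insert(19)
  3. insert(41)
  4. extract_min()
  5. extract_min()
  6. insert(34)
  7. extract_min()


insert(22) -> [22]
insert(19) -> [19, 22]
insert(41) -> [19, 22, 41]
extract_min()->19, [22, 41]
extract_min()->22, [41]
insert(34) -> [34, 41]
extract_min()->34, [41]

Final heap: [41]


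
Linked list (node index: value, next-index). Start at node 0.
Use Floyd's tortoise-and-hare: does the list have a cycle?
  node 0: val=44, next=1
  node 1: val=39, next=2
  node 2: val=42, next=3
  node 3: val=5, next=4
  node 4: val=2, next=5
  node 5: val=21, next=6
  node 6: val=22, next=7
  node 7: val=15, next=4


Floyd's tortoise (slow, +1) and hare (fast, +2):
  init: slow=0, fast=0
  step 1: slow=1, fast=2
  step 2: slow=2, fast=4
  step 3: slow=3, fast=6
  step 4: slow=4, fast=4
  slow == fast at node 4: cycle detected

Cycle: yes


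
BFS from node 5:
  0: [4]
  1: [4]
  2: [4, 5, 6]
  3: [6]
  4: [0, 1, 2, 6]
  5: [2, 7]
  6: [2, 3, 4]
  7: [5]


Visit 5, enqueue [2, 7]
Visit 2, enqueue [4, 6]
Visit 7, enqueue []
Visit 4, enqueue [0, 1]
Visit 6, enqueue [3]
Visit 0, enqueue []
Visit 1, enqueue []
Visit 3, enqueue []

BFS order: [5, 2, 7, 4, 6, 0, 1, 3]


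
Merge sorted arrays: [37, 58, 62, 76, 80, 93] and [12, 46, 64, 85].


Take 12 from B
Take 37 from A
Take 46 from B
Take 58 from A
Take 62 from A
Take 64 from B
Take 76 from A
Take 80 from A
Take 85 from B

Merged: [12, 37, 46, 58, 62, 64, 76, 80, 85, 93]


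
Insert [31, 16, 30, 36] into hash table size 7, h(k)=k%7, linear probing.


Insert 31: h=3 -> slot 3
Insert 16: h=2 -> slot 2
Insert 30: h=2, 2 probes -> slot 4
Insert 36: h=1 -> slot 1

Table: [None, 36, 16, 31, 30, None, None]


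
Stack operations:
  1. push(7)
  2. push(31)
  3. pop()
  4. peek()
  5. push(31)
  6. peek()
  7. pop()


push(7) -> [7]
push(31) -> [7, 31]
pop()->31, [7]
peek()->7
push(31) -> [7, 31]
peek()->31
pop()->31, [7]

Final stack: [7]


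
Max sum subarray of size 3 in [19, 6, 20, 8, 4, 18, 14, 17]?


[0:3]: 45
[1:4]: 34
[2:5]: 32
[3:6]: 30
[4:7]: 36
[5:8]: 49

Max: 49 at [5:8]


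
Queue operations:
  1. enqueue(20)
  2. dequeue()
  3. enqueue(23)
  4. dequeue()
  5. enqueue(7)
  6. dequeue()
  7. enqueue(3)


enqueue(20) -> [20]
dequeue()->20, []
enqueue(23) -> [23]
dequeue()->23, []
enqueue(7) -> [7]
dequeue()->7, []
enqueue(3) -> [3]

Final queue: [3]


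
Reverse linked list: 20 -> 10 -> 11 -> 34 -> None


Step 1: curr=20, set curr.next=prev(None) | reversed so far: 20
Step 2: curr=10, set curr.next=prev(20) | reversed so far: 10 -> 20
Step 3: curr=11, set curr.next=prev(10) | reversed so far: 11 -> 10 -> 20
Step 4: curr=34, set curr.next=prev(11) | reversed so far: 34 -> 11 -> 10 -> 20

34 -> 11 -> 10 -> 20 -> None


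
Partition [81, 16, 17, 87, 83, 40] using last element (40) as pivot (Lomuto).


Pivot: 40
  16 <= 40: swap -> [16, 81, 17, 87, 83, 40]
  17 <= 40: swap -> [16, 17, 81, 87, 83, 40]
Place pivot at 2: [16, 17, 40, 87, 83, 81]

Partitioned: [16, 17, 40, 87, 83, 81]


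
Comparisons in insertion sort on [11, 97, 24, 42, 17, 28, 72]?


Algorithm: insertion sort
Input: [11, 97, 24, 42, 17, 28, 72]
Sorted: [11, 17, 24, 28, 42, 72, 97]

14


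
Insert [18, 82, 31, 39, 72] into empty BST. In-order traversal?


Insert 18: root
Insert 82: R from 18
Insert 31: R from 18 -> L from 82
Insert 39: R from 18 -> L from 82 -> R from 31
Insert 72: R from 18 -> L from 82 -> R from 31 -> R from 39

In-order: [18, 31, 39, 72, 82]


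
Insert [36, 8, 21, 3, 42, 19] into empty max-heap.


Insert 36: [36]
Insert 8: [36, 8]
Insert 21: [36, 8, 21]
Insert 3: [36, 8, 21, 3]
Insert 42: [42, 36, 21, 3, 8]
Insert 19: [42, 36, 21, 3, 8, 19]

Final heap: [42, 36, 21, 3, 8, 19]


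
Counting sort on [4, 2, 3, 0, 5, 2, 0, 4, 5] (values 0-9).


Input: [4, 2, 3, 0, 5, 2, 0, 4, 5]
Counts: [2, 0, 2, 1, 2, 2, 0, 0, 0, 0]

Sorted: [0, 0, 2, 2, 3, 4, 4, 5, 5]


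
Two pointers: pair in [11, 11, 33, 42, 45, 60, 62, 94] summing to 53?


lo=0(11)+hi=7(94)=105
lo=0(11)+hi=6(62)=73
lo=0(11)+hi=5(60)=71
lo=0(11)+hi=4(45)=56
lo=0(11)+hi=3(42)=53

Yes: 11+42=53


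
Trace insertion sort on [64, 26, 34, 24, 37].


Initial: [64, 26, 34, 24, 37]
Insert 26: [26, 64, 34, 24, 37]
Insert 34: [26, 34, 64, 24, 37]
Insert 24: [24, 26, 34, 64, 37]
Insert 37: [24, 26, 34, 37, 64]

Sorted: [24, 26, 34, 37, 64]


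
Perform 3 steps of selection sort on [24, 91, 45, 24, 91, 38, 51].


Initial: [24, 91, 45, 24, 91, 38, 51]
Step 1: min=24 at 0
  Swap: [24, 91, 45, 24, 91, 38, 51]
Step 2: min=24 at 3
  Swap: [24, 24, 45, 91, 91, 38, 51]
Step 3: min=38 at 5
  Swap: [24, 24, 38, 91, 91, 45, 51]

After 3 steps: [24, 24, 38, 91, 91, 45, 51]


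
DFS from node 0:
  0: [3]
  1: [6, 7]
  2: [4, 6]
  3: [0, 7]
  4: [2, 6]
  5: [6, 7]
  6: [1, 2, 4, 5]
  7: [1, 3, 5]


Visit 0, push [3]
Visit 3, push [7]
Visit 7, push [5, 1]
Visit 1, push [6]
Visit 6, push [5, 4, 2]
Visit 2, push [4]
Visit 4, push []
Visit 5, push []

DFS order: [0, 3, 7, 1, 6, 2, 4, 5]


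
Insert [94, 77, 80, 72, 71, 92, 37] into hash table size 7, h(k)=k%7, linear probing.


Insert 94: h=3 -> slot 3
Insert 77: h=0 -> slot 0
Insert 80: h=3, 1 probes -> slot 4
Insert 72: h=2 -> slot 2
Insert 71: h=1 -> slot 1
Insert 92: h=1, 4 probes -> slot 5
Insert 37: h=2, 4 probes -> slot 6

Table: [77, 71, 72, 94, 80, 92, 37]


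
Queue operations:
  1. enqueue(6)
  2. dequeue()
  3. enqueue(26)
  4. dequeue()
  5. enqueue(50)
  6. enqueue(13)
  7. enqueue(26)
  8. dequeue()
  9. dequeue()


enqueue(6) -> [6]
dequeue()->6, []
enqueue(26) -> [26]
dequeue()->26, []
enqueue(50) -> [50]
enqueue(13) -> [50, 13]
enqueue(26) -> [50, 13, 26]
dequeue()->50, [13, 26]
dequeue()->13, [26]

Final queue: [26]


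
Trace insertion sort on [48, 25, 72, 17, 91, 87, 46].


Initial: [48, 25, 72, 17, 91, 87, 46]
Insert 25: [25, 48, 72, 17, 91, 87, 46]
Insert 72: [25, 48, 72, 17, 91, 87, 46]
Insert 17: [17, 25, 48, 72, 91, 87, 46]
Insert 91: [17, 25, 48, 72, 91, 87, 46]
Insert 87: [17, 25, 48, 72, 87, 91, 46]
Insert 46: [17, 25, 46, 48, 72, 87, 91]

Sorted: [17, 25, 46, 48, 72, 87, 91]


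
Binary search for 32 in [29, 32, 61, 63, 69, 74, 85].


Step 1: lo=0, hi=6, mid=3, val=63
Step 2: lo=0, hi=2, mid=1, val=32

Found at index 1


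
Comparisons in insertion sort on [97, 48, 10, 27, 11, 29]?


Algorithm: insertion sort
Input: [97, 48, 10, 27, 11, 29]
Sorted: [10, 11, 27, 29, 48, 97]

13


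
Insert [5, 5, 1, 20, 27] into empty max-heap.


Insert 5: [5]
Insert 5: [5, 5]
Insert 1: [5, 5, 1]
Insert 20: [20, 5, 1, 5]
Insert 27: [27, 20, 1, 5, 5]

Final heap: [27, 20, 1, 5, 5]


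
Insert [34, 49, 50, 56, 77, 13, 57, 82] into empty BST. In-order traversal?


Insert 34: root
Insert 49: R from 34
Insert 50: R from 34 -> R from 49
Insert 56: R from 34 -> R from 49 -> R from 50
Insert 77: R from 34 -> R from 49 -> R from 50 -> R from 56
Insert 13: L from 34
Insert 57: R from 34 -> R from 49 -> R from 50 -> R from 56 -> L from 77
Insert 82: R from 34 -> R from 49 -> R from 50 -> R from 56 -> R from 77

In-order: [13, 34, 49, 50, 56, 57, 77, 82]


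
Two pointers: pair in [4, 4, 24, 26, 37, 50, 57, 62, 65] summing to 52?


lo=0(4)+hi=8(65)=69
lo=0(4)+hi=7(62)=66
lo=0(4)+hi=6(57)=61
lo=0(4)+hi=5(50)=54
lo=0(4)+hi=4(37)=41
lo=1(4)+hi=4(37)=41
lo=2(24)+hi=4(37)=61
lo=2(24)+hi=3(26)=50

No pair found


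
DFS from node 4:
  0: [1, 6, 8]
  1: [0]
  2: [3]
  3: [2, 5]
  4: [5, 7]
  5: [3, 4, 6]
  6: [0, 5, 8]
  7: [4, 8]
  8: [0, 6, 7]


Visit 4, push [7, 5]
Visit 5, push [6, 3]
Visit 3, push [2]
Visit 2, push []
Visit 6, push [8, 0]
Visit 0, push [8, 1]
Visit 1, push []
Visit 8, push [7]
Visit 7, push []

DFS order: [4, 5, 3, 2, 6, 0, 1, 8, 7]


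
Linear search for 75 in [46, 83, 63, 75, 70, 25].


i=0: 46!=75
i=1: 83!=75
i=2: 63!=75
i=3: 75==75 found!

Found at 3, 4 comps


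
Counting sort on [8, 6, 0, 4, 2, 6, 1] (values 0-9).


Input: [8, 6, 0, 4, 2, 6, 1]
Counts: [1, 1, 1, 0, 1, 0, 2, 0, 1, 0]

Sorted: [0, 1, 2, 4, 6, 6, 8]


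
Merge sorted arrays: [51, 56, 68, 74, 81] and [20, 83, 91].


Take 20 from B
Take 51 from A
Take 56 from A
Take 68 from A
Take 74 from A
Take 81 from A

Merged: [20, 51, 56, 68, 74, 81, 83, 91]


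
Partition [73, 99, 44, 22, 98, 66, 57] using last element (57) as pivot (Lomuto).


Pivot: 57
  44 <= 57: swap -> [44, 99, 73, 22, 98, 66, 57]
  22 <= 57: swap -> [44, 22, 73, 99, 98, 66, 57]
Place pivot at 2: [44, 22, 57, 99, 98, 66, 73]

Partitioned: [44, 22, 57, 99, 98, 66, 73]


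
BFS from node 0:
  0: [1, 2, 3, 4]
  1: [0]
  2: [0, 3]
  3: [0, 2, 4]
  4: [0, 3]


Visit 0, enqueue [1, 2, 3, 4]
Visit 1, enqueue []
Visit 2, enqueue []
Visit 3, enqueue []
Visit 4, enqueue []

BFS order: [0, 1, 2, 3, 4]


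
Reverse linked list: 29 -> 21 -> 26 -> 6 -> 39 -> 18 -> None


Step 1: curr=29, set curr.next=prev(None) | reversed so far: 29
Step 2: curr=21, set curr.next=prev(29) | reversed so far: 21 -> 29
Step 3: curr=26, set curr.next=prev(21) | reversed so far: 26 -> 21 -> 29
Step 4: curr=6, set curr.next=prev(26) | reversed so far: 6 -> 26 -> 21 -> 29
Step 5: curr=39, set curr.next=prev(6) | reversed so far: 39 -> 6 -> 26 -> 21 -> 29
Step 6: curr=18, set curr.next=prev(39) | reversed so far: 18 -> 39 -> 6 -> 26 -> 21 -> 29

18 -> 39 -> 6 -> 26 -> 21 -> 29 -> None


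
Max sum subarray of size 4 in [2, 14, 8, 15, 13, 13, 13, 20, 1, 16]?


[0:4]: 39
[1:5]: 50
[2:6]: 49
[3:7]: 54
[4:8]: 59
[5:9]: 47
[6:10]: 50

Max: 59 at [4:8]


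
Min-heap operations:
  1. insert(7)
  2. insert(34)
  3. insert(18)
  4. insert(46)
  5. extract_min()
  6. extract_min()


insert(7) -> [7]
insert(34) -> [7, 34]
insert(18) -> [7, 34, 18]
insert(46) -> [7, 34, 18, 46]
extract_min()->7, [18, 34, 46]
extract_min()->18, [34, 46]

Final heap: [34, 46]


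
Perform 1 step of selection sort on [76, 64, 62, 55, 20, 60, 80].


Initial: [76, 64, 62, 55, 20, 60, 80]
Step 1: min=20 at 4
  Swap: [20, 64, 62, 55, 76, 60, 80]

After 1 step: [20, 64, 62, 55, 76, 60, 80]


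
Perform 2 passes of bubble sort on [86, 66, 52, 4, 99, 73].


Initial: [86, 66, 52, 4, 99, 73]
Pass 1: [66, 52, 4, 86, 73, 99] (4 swaps)
Pass 2: [52, 4, 66, 73, 86, 99] (3 swaps)

After 2 passes: [52, 4, 66, 73, 86, 99]


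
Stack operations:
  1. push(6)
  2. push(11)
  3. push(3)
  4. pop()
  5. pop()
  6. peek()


push(6) -> [6]
push(11) -> [6, 11]
push(3) -> [6, 11, 3]
pop()->3, [6, 11]
pop()->11, [6]
peek()->6

Final stack: [6]


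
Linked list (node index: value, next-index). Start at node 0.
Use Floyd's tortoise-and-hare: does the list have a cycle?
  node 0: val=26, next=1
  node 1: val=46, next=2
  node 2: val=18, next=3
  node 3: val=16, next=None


Floyd's tortoise (slow, +1) and hare (fast, +2):
  init: slow=0, fast=0
  step 1: slow=1, fast=2
  step 2: fast 2->3->None, no cycle

Cycle: no


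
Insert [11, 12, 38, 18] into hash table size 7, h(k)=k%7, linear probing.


Insert 11: h=4 -> slot 4
Insert 12: h=5 -> slot 5
Insert 38: h=3 -> slot 3
Insert 18: h=4, 2 probes -> slot 6

Table: [None, None, None, 38, 11, 12, 18]


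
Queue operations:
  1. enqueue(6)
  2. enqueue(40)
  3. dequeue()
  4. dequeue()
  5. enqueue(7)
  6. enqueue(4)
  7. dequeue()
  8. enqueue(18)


enqueue(6) -> [6]
enqueue(40) -> [6, 40]
dequeue()->6, [40]
dequeue()->40, []
enqueue(7) -> [7]
enqueue(4) -> [7, 4]
dequeue()->7, [4]
enqueue(18) -> [4, 18]

Final queue: [4, 18]


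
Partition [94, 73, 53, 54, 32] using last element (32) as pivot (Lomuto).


Pivot: 32
Place pivot at 0: [32, 73, 53, 54, 94]

Partitioned: [32, 73, 53, 54, 94]


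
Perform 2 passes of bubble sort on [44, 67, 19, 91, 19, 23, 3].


Initial: [44, 67, 19, 91, 19, 23, 3]
Pass 1: [44, 19, 67, 19, 23, 3, 91] (4 swaps)
Pass 2: [19, 44, 19, 23, 3, 67, 91] (4 swaps)

After 2 passes: [19, 44, 19, 23, 3, 67, 91]


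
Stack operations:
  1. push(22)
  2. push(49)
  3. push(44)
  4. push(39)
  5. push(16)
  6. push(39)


push(22) -> [22]
push(49) -> [22, 49]
push(44) -> [22, 49, 44]
push(39) -> [22, 49, 44, 39]
push(16) -> [22, 49, 44, 39, 16]
push(39) -> [22, 49, 44, 39, 16, 39]

Final stack: [22, 49, 44, 39, 16, 39]


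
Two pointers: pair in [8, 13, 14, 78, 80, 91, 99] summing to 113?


lo=0(8)+hi=6(99)=107
lo=1(13)+hi=6(99)=112
lo=2(14)+hi=6(99)=113

Yes: 14+99=113


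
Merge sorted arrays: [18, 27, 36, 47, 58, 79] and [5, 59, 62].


Take 5 from B
Take 18 from A
Take 27 from A
Take 36 from A
Take 47 from A
Take 58 from A
Take 59 from B
Take 62 from B

Merged: [5, 18, 27, 36, 47, 58, 59, 62, 79]


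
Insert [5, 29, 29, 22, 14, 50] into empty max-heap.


Insert 5: [5]
Insert 29: [29, 5]
Insert 29: [29, 5, 29]
Insert 22: [29, 22, 29, 5]
Insert 14: [29, 22, 29, 5, 14]
Insert 50: [50, 22, 29, 5, 14, 29]

Final heap: [50, 22, 29, 5, 14, 29]


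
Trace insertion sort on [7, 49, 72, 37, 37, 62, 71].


Initial: [7, 49, 72, 37, 37, 62, 71]
Insert 49: [7, 49, 72, 37, 37, 62, 71]
Insert 72: [7, 49, 72, 37, 37, 62, 71]
Insert 37: [7, 37, 49, 72, 37, 62, 71]
Insert 37: [7, 37, 37, 49, 72, 62, 71]
Insert 62: [7, 37, 37, 49, 62, 72, 71]
Insert 71: [7, 37, 37, 49, 62, 71, 72]

Sorted: [7, 37, 37, 49, 62, 71, 72]


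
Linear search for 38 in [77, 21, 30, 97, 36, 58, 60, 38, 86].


i=0: 77!=38
i=1: 21!=38
i=2: 30!=38
i=3: 97!=38
i=4: 36!=38
i=5: 58!=38
i=6: 60!=38
i=7: 38==38 found!

Found at 7, 8 comps


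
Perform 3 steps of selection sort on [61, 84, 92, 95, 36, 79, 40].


Initial: [61, 84, 92, 95, 36, 79, 40]
Step 1: min=36 at 4
  Swap: [36, 84, 92, 95, 61, 79, 40]
Step 2: min=40 at 6
  Swap: [36, 40, 92, 95, 61, 79, 84]
Step 3: min=61 at 4
  Swap: [36, 40, 61, 95, 92, 79, 84]

After 3 steps: [36, 40, 61, 95, 92, 79, 84]


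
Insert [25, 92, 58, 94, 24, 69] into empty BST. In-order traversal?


Insert 25: root
Insert 92: R from 25
Insert 58: R from 25 -> L from 92
Insert 94: R from 25 -> R from 92
Insert 24: L from 25
Insert 69: R from 25 -> L from 92 -> R from 58

In-order: [24, 25, 58, 69, 92, 94]


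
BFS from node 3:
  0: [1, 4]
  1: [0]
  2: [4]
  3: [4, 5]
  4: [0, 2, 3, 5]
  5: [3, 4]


Visit 3, enqueue [4, 5]
Visit 4, enqueue [0, 2]
Visit 5, enqueue []
Visit 0, enqueue [1]
Visit 2, enqueue []
Visit 1, enqueue []

BFS order: [3, 4, 5, 0, 2, 1]


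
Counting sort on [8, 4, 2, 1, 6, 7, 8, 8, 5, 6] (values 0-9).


Input: [8, 4, 2, 1, 6, 7, 8, 8, 5, 6]
Counts: [0, 1, 1, 0, 1, 1, 2, 1, 3, 0]

Sorted: [1, 2, 4, 5, 6, 6, 7, 8, 8, 8]


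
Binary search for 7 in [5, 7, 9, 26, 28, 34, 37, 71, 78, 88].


Step 1: lo=0, hi=9, mid=4, val=28
Step 2: lo=0, hi=3, mid=1, val=7

Found at index 1


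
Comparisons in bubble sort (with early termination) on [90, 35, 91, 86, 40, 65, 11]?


Algorithm: bubble sort (with early termination)
Input: [90, 35, 91, 86, 40, 65, 11]
Sorted: [11, 35, 40, 65, 86, 90, 91]

21


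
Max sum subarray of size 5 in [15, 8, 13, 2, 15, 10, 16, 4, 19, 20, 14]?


[0:5]: 53
[1:6]: 48
[2:7]: 56
[3:8]: 47
[4:9]: 64
[5:10]: 69
[6:11]: 73

Max: 73 at [6:11]


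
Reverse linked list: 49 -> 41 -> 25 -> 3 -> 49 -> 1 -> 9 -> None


Step 1: curr=49, set curr.next=prev(None) | reversed so far: 49
Step 2: curr=41, set curr.next=prev(49) | reversed so far: 41 -> 49
Step 3: curr=25, set curr.next=prev(41) | reversed so far: 25 -> 41 -> 49
Step 4: curr=3, set curr.next=prev(25) | reversed so far: 3 -> 25 -> 41 -> 49
Step 5: curr=49, set curr.next=prev(3) | reversed so far: 49 -> 3 -> 25 -> 41 -> 49
Step 6: curr=1, set curr.next=prev(49) | reversed so far: 1 -> 49 -> 3 -> 25 -> 41 -> 49
Step 7: curr=9, set curr.next=prev(1) | reversed so far: 9 -> 1 -> 49 -> 3 -> 25 -> 41 -> 49

9 -> 1 -> 49 -> 3 -> 25 -> 41 -> 49 -> None


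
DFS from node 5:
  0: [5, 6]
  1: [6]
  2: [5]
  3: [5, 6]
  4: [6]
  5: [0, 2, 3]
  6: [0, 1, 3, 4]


Visit 5, push [3, 2, 0]
Visit 0, push [6]
Visit 6, push [4, 3, 1]
Visit 1, push []
Visit 3, push []
Visit 4, push []
Visit 2, push []

DFS order: [5, 0, 6, 1, 3, 4, 2]


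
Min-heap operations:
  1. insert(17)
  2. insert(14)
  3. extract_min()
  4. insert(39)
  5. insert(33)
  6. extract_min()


insert(17) -> [17]
insert(14) -> [14, 17]
extract_min()->14, [17]
insert(39) -> [17, 39]
insert(33) -> [17, 39, 33]
extract_min()->17, [33, 39]

Final heap: [33, 39]


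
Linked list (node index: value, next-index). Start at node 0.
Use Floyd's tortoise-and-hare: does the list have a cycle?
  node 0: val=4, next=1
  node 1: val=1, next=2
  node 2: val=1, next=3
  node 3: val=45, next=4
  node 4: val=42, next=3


Floyd's tortoise (slow, +1) and hare (fast, +2):
  init: slow=0, fast=0
  step 1: slow=1, fast=2
  step 2: slow=2, fast=4
  step 3: slow=3, fast=4
  step 4: slow=4, fast=4
  slow == fast at node 4: cycle detected

Cycle: yes


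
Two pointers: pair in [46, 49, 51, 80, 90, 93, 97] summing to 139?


lo=0(46)+hi=6(97)=143
lo=0(46)+hi=5(93)=139

Yes: 46+93=139


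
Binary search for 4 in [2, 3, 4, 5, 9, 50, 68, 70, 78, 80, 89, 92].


Step 1: lo=0, hi=11, mid=5, val=50
Step 2: lo=0, hi=4, mid=2, val=4

Found at index 2


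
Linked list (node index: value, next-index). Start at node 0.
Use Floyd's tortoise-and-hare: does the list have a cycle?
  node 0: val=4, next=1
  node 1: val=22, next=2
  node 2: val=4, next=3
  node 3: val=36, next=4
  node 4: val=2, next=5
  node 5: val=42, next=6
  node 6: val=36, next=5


Floyd's tortoise (slow, +1) and hare (fast, +2):
  init: slow=0, fast=0
  step 1: slow=1, fast=2
  step 2: slow=2, fast=4
  step 3: slow=3, fast=6
  step 4: slow=4, fast=6
  step 5: slow=5, fast=6
  step 6: slow=6, fast=6
  slow == fast at node 6: cycle detected

Cycle: yes


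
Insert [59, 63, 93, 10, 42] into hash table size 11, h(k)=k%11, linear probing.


Insert 59: h=4 -> slot 4
Insert 63: h=8 -> slot 8
Insert 93: h=5 -> slot 5
Insert 10: h=10 -> slot 10
Insert 42: h=9 -> slot 9

Table: [None, None, None, None, 59, 93, None, None, 63, 42, 10]


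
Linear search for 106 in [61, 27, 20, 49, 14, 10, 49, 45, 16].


i=0: 61!=106
i=1: 27!=106
i=2: 20!=106
i=3: 49!=106
i=4: 14!=106
i=5: 10!=106
i=6: 49!=106
i=7: 45!=106
i=8: 16!=106

Not found, 9 comps


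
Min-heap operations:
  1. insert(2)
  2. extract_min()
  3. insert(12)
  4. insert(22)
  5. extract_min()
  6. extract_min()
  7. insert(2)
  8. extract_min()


insert(2) -> [2]
extract_min()->2, []
insert(12) -> [12]
insert(22) -> [12, 22]
extract_min()->12, [22]
extract_min()->22, []
insert(2) -> [2]
extract_min()->2, []

Final heap: []


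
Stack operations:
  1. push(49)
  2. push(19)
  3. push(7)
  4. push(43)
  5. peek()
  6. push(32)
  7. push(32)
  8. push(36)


push(49) -> [49]
push(19) -> [49, 19]
push(7) -> [49, 19, 7]
push(43) -> [49, 19, 7, 43]
peek()->43
push(32) -> [49, 19, 7, 43, 32]
push(32) -> [49, 19, 7, 43, 32, 32]
push(36) -> [49, 19, 7, 43, 32, 32, 36]

Final stack: [49, 19, 7, 43, 32, 32, 36]


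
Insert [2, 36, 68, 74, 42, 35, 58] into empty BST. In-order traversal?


Insert 2: root
Insert 36: R from 2
Insert 68: R from 2 -> R from 36
Insert 74: R from 2 -> R from 36 -> R from 68
Insert 42: R from 2 -> R from 36 -> L from 68
Insert 35: R from 2 -> L from 36
Insert 58: R from 2 -> R from 36 -> L from 68 -> R from 42

In-order: [2, 35, 36, 42, 58, 68, 74]


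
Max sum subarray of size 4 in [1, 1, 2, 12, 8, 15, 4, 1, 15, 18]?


[0:4]: 16
[1:5]: 23
[2:6]: 37
[3:7]: 39
[4:8]: 28
[5:9]: 35
[6:10]: 38

Max: 39 at [3:7]


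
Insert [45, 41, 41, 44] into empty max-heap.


Insert 45: [45]
Insert 41: [45, 41]
Insert 41: [45, 41, 41]
Insert 44: [45, 44, 41, 41]

Final heap: [45, 44, 41, 41]


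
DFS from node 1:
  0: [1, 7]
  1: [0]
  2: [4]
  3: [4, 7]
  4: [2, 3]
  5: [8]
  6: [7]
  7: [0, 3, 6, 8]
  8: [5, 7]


Visit 1, push [0]
Visit 0, push [7]
Visit 7, push [8, 6, 3]
Visit 3, push [4]
Visit 4, push [2]
Visit 2, push []
Visit 6, push []
Visit 8, push [5]
Visit 5, push []

DFS order: [1, 0, 7, 3, 4, 2, 6, 8, 5]


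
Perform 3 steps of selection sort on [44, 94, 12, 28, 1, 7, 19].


Initial: [44, 94, 12, 28, 1, 7, 19]
Step 1: min=1 at 4
  Swap: [1, 94, 12, 28, 44, 7, 19]
Step 2: min=7 at 5
  Swap: [1, 7, 12, 28, 44, 94, 19]
Step 3: min=12 at 2
  Swap: [1, 7, 12, 28, 44, 94, 19]

After 3 steps: [1, 7, 12, 28, 44, 94, 19]


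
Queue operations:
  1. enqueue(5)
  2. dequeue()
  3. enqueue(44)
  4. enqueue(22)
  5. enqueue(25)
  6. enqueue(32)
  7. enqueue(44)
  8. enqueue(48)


enqueue(5) -> [5]
dequeue()->5, []
enqueue(44) -> [44]
enqueue(22) -> [44, 22]
enqueue(25) -> [44, 22, 25]
enqueue(32) -> [44, 22, 25, 32]
enqueue(44) -> [44, 22, 25, 32, 44]
enqueue(48) -> [44, 22, 25, 32, 44, 48]

Final queue: [44, 22, 25, 32, 44, 48]


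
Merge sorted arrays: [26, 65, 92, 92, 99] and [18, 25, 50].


Take 18 from B
Take 25 from B
Take 26 from A
Take 50 from B

Merged: [18, 25, 26, 50, 65, 92, 92, 99]


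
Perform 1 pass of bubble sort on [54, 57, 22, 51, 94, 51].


Initial: [54, 57, 22, 51, 94, 51]
Pass 1: [54, 22, 51, 57, 51, 94] (3 swaps)

After 1 pass: [54, 22, 51, 57, 51, 94]


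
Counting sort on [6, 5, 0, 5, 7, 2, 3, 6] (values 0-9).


Input: [6, 5, 0, 5, 7, 2, 3, 6]
Counts: [1, 0, 1, 1, 0, 2, 2, 1, 0, 0]

Sorted: [0, 2, 3, 5, 5, 6, 6, 7]


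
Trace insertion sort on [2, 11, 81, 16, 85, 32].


Initial: [2, 11, 81, 16, 85, 32]
Insert 11: [2, 11, 81, 16, 85, 32]
Insert 81: [2, 11, 81, 16, 85, 32]
Insert 16: [2, 11, 16, 81, 85, 32]
Insert 85: [2, 11, 16, 81, 85, 32]
Insert 32: [2, 11, 16, 32, 81, 85]

Sorted: [2, 11, 16, 32, 81, 85]


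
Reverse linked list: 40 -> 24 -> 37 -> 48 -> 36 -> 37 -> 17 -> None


Step 1: curr=40, set curr.next=prev(None) | reversed so far: 40
Step 2: curr=24, set curr.next=prev(40) | reversed so far: 24 -> 40
Step 3: curr=37, set curr.next=prev(24) | reversed so far: 37 -> 24 -> 40
Step 4: curr=48, set curr.next=prev(37) | reversed so far: 48 -> 37 -> 24 -> 40
Step 5: curr=36, set curr.next=prev(48) | reversed so far: 36 -> 48 -> 37 -> 24 -> 40
Step 6: curr=37, set curr.next=prev(36) | reversed so far: 37 -> 36 -> 48 -> 37 -> 24 -> 40
Step 7: curr=17, set curr.next=prev(37) | reversed so far: 17 -> 37 -> 36 -> 48 -> 37 -> 24 -> 40

17 -> 37 -> 36 -> 48 -> 37 -> 24 -> 40 -> None


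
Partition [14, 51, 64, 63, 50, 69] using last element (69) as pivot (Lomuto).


Pivot: 69
  14 <= 69: advance i (no swap)
  51 <= 69: advance i (no swap)
  64 <= 69: advance i (no swap)
  63 <= 69: advance i (no swap)
  50 <= 69: advance i (no swap)
Place pivot at 5: [14, 51, 64, 63, 50, 69]

Partitioned: [14, 51, 64, 63, 50, 69]


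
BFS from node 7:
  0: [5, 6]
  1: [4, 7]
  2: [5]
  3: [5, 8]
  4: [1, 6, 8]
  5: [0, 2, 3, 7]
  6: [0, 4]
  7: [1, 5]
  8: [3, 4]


Visit 7, enqueue [1, 5]
Visit 1, enqueue [4]
Visit 5, enqueue [0, 2, 3]
Visit 4, enqueue [6, 8]
Visit 0, enqueue []
Visit 2, enqueue []
Visit 3, enqueue []
Visit 6, enqueue []
Visit 8, enqueue []

BFS order: [7, 1, 5, 4, 0, 2, 3, 6, 8]


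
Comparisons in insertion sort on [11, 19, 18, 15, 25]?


Algorithm: insertion sort
Input: [11, 19, 18, 15, 25]
Sorted: [11, 15, 18, 19, 25]

7


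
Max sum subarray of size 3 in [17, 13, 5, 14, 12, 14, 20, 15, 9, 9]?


[0:3]: 35
[1:4]: 32
[2:5]: 31
[3:6]: 40
[4:7]: 46
[5:8]: 49
[6:9]: 44
[7:10]: 33

Max: 49 at [5:8]


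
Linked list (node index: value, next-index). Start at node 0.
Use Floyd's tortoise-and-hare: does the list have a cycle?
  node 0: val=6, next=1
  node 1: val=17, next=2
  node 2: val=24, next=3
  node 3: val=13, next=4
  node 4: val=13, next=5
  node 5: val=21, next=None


Floyd's tortoise (slow, +1) and hare (fast, +2):
  init: slow=0, fast=0
  step 1: slow=1, fast=2
  step 2: slow=2, fast=4
  step 3: fast 4->5->None, no cycle

Cycle: no


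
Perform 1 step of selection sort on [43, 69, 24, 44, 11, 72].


Initial: [43, 69, 24, 44, 11, 72]
Step 1: min=11 at 4
  Swap: [11, 69, 24, 44, 43, 72]

After 1 step: [11, 69, 24, 44, 43, 72]


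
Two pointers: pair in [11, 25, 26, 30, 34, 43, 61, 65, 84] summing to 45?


lo=0(11)+hi=8(84)=95
lo=0(11)+hi=7(65)=76
lo=0(11)+hi=6(61)=72
lo=0(11)+hi=5(43)=54
lo=0(11)+hi=4(34)=45

Yes: 11+34=45


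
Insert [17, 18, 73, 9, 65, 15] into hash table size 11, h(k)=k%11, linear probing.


Insert 17: h=6 -> slot 6
Insert 18: h=7 -> slot 7
Insert 73: h=7, 1 probes -> slot 8
Insert 9: h=9 -> slot 9
Insert 65: h=10 -> slot 10
Insert 15: h=4 -> slot 4

Table: [None, None, None, None, 15, None, 17, 18, 73, 9, 65]


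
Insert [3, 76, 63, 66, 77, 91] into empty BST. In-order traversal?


Insert 3: root
Insert 76: R from 3
Insert 63: R from 3 -> L from 76
Insert 66: R from 3 -> L from 76 -> R from 63
Insert 77: R from 3 -> R from 76
Insert 91: R from 3 -> R from 76 -> R from 77

In-order: [3, 63, 66, 76, 77, 91]


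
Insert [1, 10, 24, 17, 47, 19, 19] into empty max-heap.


Insert 1: [1]
Insert 10: [10, 1]
Insert 24: [24, 1, 10]
Insert 17: [24, 17, 10, 1]
Insert 47: [47, 24, 10, 1, 17]
Insert 19: [47, 24, 19, 1, 17, 10]
Insert 19: [47, 24, 19, 1, 17, 10, 19]

Final heap: [47, 24, 19, 1, 17, 10, 19]


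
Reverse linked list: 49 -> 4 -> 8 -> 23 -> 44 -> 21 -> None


Step 1: curr=49, set curr.next=prev(None) | reversed so far: 49
Step 2: curr=4, set curr.next=prev(49) | reversed so far: 4 -> 49
Step 3: curr=8, set curr.next=prev(4) | reversed so far: 8 -> 4 -> 49
Step 4: curr=23, set curr.next=prev(8) | reversed so far: 23 -> 8 -> 4 -> 49
Step 5: curr=44, set curr.next=prev(23) | reversed so far: 44 -> 23 -> 8 -> 4 -> 49
Step 6: curr=21, set curr.next=prev(44) | reversed so far: 21 -> 44 -> 23 -> 8 -> 4 -> 49

21 -> 44 -> 23 -> 8 -> 4 -> 49 -> None


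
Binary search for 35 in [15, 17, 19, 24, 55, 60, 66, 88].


Step 1: lo=0, hi=7, mid=3, val=24
Step 2: lo=4, hi=7, mid=5, val=60
Step 3: lo=4, hi=4, mid=4, val=55

Not found


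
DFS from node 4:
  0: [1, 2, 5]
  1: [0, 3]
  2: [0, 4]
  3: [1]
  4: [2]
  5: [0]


Visit 4, push [2]
Visit 2, push [0]
Visit 0, push [5, 1]
Visit 1, push [3]
Visit 3, push []
Visit 5, push []

DFS order: [4, 2, 0, 1, 3, 5]


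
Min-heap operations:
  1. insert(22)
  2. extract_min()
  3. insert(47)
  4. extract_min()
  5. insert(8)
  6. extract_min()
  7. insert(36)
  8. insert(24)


insert(22) -> [22]
extract_min()->22, []
insert(47) -> [47]
extract_min()->47, []
insert(8) -> [8]
extract_min()->8, []
insert(36) -> [36]
insert(24) -> [24, 36]

Final heap: [24, 36]


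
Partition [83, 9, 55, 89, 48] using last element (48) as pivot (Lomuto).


Pivot: 48
  9 <= 48: swap -> [9, 83, 55, 89, 48]
Place pivot at 1: [9, 48, 55, 89, 83]

Partitioned: [9, 48, 55, 89, 83]


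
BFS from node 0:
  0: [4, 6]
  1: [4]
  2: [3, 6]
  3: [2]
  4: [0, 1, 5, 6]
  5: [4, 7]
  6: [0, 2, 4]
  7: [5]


Visit 0, enqueue [4, 6]
Visit 4, enqueue [1, 5]
Visit 6, enqueue [2]
Visit 1, enqueue []
Visit 5, enqueue [7]
Visit 2, enqueue [3]
Visit 7, enqueue []
Visit 3, enqueue []

BFS order: [0, 4, 6, 1, 5, 2, 7, 3]


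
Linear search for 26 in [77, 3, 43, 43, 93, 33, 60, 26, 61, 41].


i=0: 77!=26
i=1: 3!=26
i=2: 43!=26
i=3: 43!=26
i=4: 93!=26
i=5: 33!=26
i=6: 60!=26
i=7: 26==26 found!

Found at 7, 8 comps


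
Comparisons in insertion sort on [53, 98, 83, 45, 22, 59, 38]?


Algorithm: insertion sort
Input: [53, 98, 83, 45, 22, 59, 38]
Sorted: [22, 38, 45, 53, 59, 83, 98]

19


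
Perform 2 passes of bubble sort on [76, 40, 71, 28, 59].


Initial: [76, 40, 71, 28, 59]
Pass 1: [40, 71, 28, 59, 76] (4 swaps)
Pass 2: [40, 28, 59, 71, 76] (2 swaps)

After 2 passes: [40, 28, 59, 71, 76]


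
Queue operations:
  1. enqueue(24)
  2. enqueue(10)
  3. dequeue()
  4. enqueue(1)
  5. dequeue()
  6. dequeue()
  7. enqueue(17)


enqueue(24) -> [24]
enqueue(10) -> [24, 10]
dequeue()->24, [10]
enqueue(1) -> [10, 1]
dequeue()->10, [1]
dequeue()->1, []
enqueue(17) -> [17]

Final queue: [17]


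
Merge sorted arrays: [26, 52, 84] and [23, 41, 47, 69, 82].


Take 23 from B
Take 26 from A
Take 41 from B
Take 47 from B
Take 52 from A
Take 69 from B
Take 82 from B

Merged: [23, 26, 41, 47, 52, 69, 82, 84]


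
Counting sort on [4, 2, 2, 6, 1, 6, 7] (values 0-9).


Input: [4, 2, 2, 6, 1, 6, 7]
Counts: [0, 1, 2, 0, 1, 0, 2, 1, 0, 0]

Sorted: [1, 2, 2, 4, 6, 6, 7]


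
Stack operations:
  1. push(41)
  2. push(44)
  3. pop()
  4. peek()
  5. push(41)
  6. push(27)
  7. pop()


push(41) -> [41]
push(44) -> [41, 44]
pop()->44, [41]
peek()->41
push(41) -> [41, 41]
push(27) -> [41, 41, 27]
pop()->27, [41, 41]

Final stack: [41, 41]


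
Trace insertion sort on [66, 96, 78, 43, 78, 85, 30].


Initial: [66, 96, 78, 43, 78, 85, 30]
Insert 96: [66, 96, 78, 43, 78, 85, 30]
Insert 78: [66, 78, 96, 43, 78, 85, 30]
Insert 43: [43, 66, 78, 96, 78, 85, 30]
Insert 78: [43, 66, 78, 78, 96, 85, 30]
Insert 85: [43, 66, 78, 78, 85, 96, 30]
Insert 30: [30, 43, 66, 78, 78, 85, 96]

Sorted: [30, 43, 66, 78, 78, 85, 96]


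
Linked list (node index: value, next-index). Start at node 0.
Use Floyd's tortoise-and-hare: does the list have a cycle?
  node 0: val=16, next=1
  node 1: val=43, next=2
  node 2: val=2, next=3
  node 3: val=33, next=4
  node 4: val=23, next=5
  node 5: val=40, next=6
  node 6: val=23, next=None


Floyd's tortoise (slow, +1) and hare (fast, +2):
  init: slow=0, fast=0
  step 1: slow=1, fast=2
  step 2: slow=2, fast=4
  step 3: slow=3, fast=6
  step 4: fast -> None, no cycle

Cycle: no


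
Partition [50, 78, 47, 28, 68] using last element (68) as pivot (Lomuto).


Pivot: 68
  50 <= 68: advance i (no swap)
  47 <= 68: swap -> [50, 47, 78, 28, 68]
  28 <= 68: swap -> [50, 47, 28, 78, 68]
Place pivot at 3: [50, 47, 28, 68, 78]

Partitioned: [50, 47, 28, 68, 78]


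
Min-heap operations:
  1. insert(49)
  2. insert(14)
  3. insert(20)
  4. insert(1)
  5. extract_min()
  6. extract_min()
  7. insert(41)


insert(49) -> [49]
insert(14) -> [14, 49]
insert(20) -> [14, 49, 20]
insert(1) -> [1, 14, 20, 49]
extract_min()->1, [14, 49, 20]
extract_min()->14, [20, 49]
insert(41) -> [20, 49, 41]

Final heap: [20, 49, 41]


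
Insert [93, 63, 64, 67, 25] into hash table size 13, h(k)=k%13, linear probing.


Insert 93: h=2 -> slot 2
Insert 63: h=11 -> slot 11
Insert 64: h=12 -> slot 12
Insert 67: h=2, 1 probes -> slot 3
Insert 25: h=12, 1 probes -> slot 0

Table: [25, None, 93, 67, None, None, None, None, None, None, None, 63, 64]


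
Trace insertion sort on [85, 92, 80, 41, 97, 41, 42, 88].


Initial: [85, 92, 80, 41, 97, 41, 42, 88]
Insert 92: [85, 92, 80, 41, 97, 41, 42, 88]
Insert 80: [80, 85, 92, 41, 97, 41, 42, 88]
Insert 41: [41, 80, 85, 92, 97, 41, 42, 88]
Insert 97: [41, 80, 85, 92, 97, 41, 42, 88]
Insert 41: [41, 41, 80, 85, 92, 97, 42, 88]
Insert 42: [41, 41, 42, 80, 85, 92, 97, 88]
Insert 88: [41, 41, 42, 80, 85, 88, 92, 97]

Sorted: [41, 41, 42, 80, 85, 88, 92, 97]


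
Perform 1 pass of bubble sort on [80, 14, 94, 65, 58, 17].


Initial: [80, 14, 94, 65, 58, 17]
Pass 1: [14, 80, 65, 58, 17, 94] (4 swaps)

After 1 pass: [14, 80, 65, 58, 17, 94]


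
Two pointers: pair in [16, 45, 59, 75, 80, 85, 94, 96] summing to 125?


lo=0(16)+hi=7(96)=112
lo=1(45)+hi=7(96)=141
lo=1(45)+hi=6(94)=139
lo=1(45)+hi=5(85)=130
lo=1(45)+hi=4(80)=125

Yes: 45+80=125


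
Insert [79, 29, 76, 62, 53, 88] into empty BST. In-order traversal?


Insert 79: root
Insert 29: L from 79
Insert 76: L from 79 -> R from 29
Insert 62: L from 79 -> R from 29 -> L from 76
Insert 53: L from 79 -> R from 29 -> L from 76 -> L from 62
Insert 88: R from 79

In-order: [29, 53, 62, 76, 79, 88]


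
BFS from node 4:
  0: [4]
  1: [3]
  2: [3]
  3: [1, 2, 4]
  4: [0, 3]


Visit 4, enqueue [0, 3]
Visit 0, enqueue []
Visit 3, enqueue [1, 2]
Visit 1, enqueue []
Visit 2, enqueue []

BFS order: [4, 0, 3, 1, 2]


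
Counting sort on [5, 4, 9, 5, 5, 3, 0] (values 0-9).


Input: [5, 4, 9, 5, 5, 3, 0]
Counts: [1, 0, 0, 1, 1, 3, 0, 0, 0, 1]

Sorted: [0, 3, 4, 5, 5, 5, 9]


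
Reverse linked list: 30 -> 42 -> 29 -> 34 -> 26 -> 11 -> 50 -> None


Step 1: curr=30, set curr.next=prev(None) | reversed so far: 30
Step 2: curr=42, set curr.next=prev(30) | reversed so far: 42 -> 30
Step 3: curr=29, set curr.next=prev(42) | reversed so far: 29 -> 42 -> 30
Step 4: curr=34, set curr.next=prev(29) | reversed so far: 34 -> 29 -> 42 -> 30
Step 5: curr=26, set curr.next=prev(34) | reversed so far: 26 -> 34 -> 29 -> 42 -> 30
Step 6: curr=11, set curr.next=prev(26) | reversed so far: 11 -> 26 -> 34 -> 29 -> 42 -> 30
Step 7: curr=50, set curr.next=prev(11) | reversed so far: 50 -> 11 -> 26 -> 34 -> 29 -> 42 -> 30

50 -> 11 -> 26 -> 34 -> 29 -> 42 -> 30 -> None


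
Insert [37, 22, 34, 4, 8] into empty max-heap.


Insert 37: [37]
Insert 22: [37, 22]
Insert 34: [37, 22, 34]
Insert 4: [37, 22, 34, 4]
Insert 8: [37, 22, 34, 4, 8]

Final heap: [37, 22, 34, 4, 8]


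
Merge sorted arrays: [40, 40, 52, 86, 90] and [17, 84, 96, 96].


Take 17 from B
Take 40 from A
Take 40 from A
Take 52 from A
Take 84 from B
Take 86 from A
Take 90 from A

Merged: [17, 40, 40, 52, 84, 86, 90, 96, 96]


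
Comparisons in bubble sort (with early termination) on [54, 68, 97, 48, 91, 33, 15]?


Algorithm: bubble sort (with early termination)
Input: [54, 68, 97, 48, 91, 33, 15]
Sorted: [15, 33, 48, 54, 68, 91, 97]

21
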